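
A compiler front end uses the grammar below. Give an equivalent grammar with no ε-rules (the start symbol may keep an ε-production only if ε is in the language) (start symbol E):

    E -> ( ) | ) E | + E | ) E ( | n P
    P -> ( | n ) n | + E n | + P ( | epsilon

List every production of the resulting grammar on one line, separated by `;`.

Nullable nonterminals: {P}.
ε ∉ L(G), so no ε-production is kept.
Expand every rule over subsets of its nullable positions: E → n P gives n P | n. P → + P ( gives + P ( | + (.

E -> ( ) | ) E | + E | ) E ( | n P | n; P -> ( | n ) n | + E n | + P ( | + (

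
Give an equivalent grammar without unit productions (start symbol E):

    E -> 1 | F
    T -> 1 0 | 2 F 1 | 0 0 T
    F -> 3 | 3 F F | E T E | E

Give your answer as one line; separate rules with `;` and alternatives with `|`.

E -> 1 | 3 | 3 F F | E T E; T -> 1 0 | 2 F 1 | 0 0 T; F -> 1 | 3 | 3 F F | E T E

Unit pairs: E ⇒* {F}; F ⇒* {E}.
For each unit pair (A, B), copy every non-unit production of B to A, then drop all unit productions.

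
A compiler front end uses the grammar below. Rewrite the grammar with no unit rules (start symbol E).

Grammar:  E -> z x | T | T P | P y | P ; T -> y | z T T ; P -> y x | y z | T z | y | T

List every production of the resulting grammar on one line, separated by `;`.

E -> z x | T P | P y | y x | y z | T z | y | z T T; T -> y | z T T; P -> y x | y z | T z | y | z T T

Unit pairs: E ⇒* {P, T}; P ⇒* {T}.
For every A with A ⇒* B via unit rules, add B's non-unit alternatives to A; then delete every rule of the form X → Y.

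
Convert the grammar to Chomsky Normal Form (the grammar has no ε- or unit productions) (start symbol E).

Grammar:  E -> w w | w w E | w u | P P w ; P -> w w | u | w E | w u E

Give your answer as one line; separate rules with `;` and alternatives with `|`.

Introduce a nonterminal for each terminal appearing in a rule of length ≥ 2: X1 → w, X2 → u.
Binarize each right-hand side of length ≥ 3 by chaining fresh nonterminals (Y1, Y2, …): affected rules were E → X1 X1 E; E → P P X1; P → X1 X2 E.

E -> X1 X1 | X1 Y1 | X1 X2 | P Y2; P -> X1 X1 | u | X1 E | X1 Y3; X1 -> w; X2 -> u; Y1 -> X1 E; Y2 -> P X1; Y3 -> X2 E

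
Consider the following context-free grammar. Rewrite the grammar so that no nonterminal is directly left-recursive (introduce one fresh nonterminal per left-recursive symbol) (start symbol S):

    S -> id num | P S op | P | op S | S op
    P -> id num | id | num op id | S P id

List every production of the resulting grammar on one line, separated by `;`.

S -> id num S' | P S op S' | P S' | op S S'; P -> id num | id | num op id | S P id; S' -> op S' | ε

S is directly left-recursive.
For S: α = {op}, β = {id num, P S op, P, op S}. Rewrite as S → β S' and S' → α S' | ε.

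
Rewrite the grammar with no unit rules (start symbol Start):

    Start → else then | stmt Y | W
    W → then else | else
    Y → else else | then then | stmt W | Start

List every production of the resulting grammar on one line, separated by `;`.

Unit pairs: Start ⇒* {W}; Y ⇒* {Start, W}.
For each unit pair (A, B), copy every non-unit production of B to A, then drop all unit productions.

Start → else then | stmt Y | then else | else; W → then else | else; Y → else then | stmt Y | then else | else | else else | then then | stmt W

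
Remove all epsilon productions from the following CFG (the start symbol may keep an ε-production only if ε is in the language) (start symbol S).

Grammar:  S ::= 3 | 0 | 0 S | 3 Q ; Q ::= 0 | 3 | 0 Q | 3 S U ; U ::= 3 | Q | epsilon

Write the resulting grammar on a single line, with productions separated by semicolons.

S ::= 3 | 0 | 0 S | 3 Q; Q ::= 0 | 3 | 0 Q | 3 S U | 3 S; U ::= 3 | Q

The nullable symbols are {U}.
ε ∉ L(G), so no ε-production is kept.
Add the nullable-subset variants: Q → 3 S U gives 3 S U | 3 S.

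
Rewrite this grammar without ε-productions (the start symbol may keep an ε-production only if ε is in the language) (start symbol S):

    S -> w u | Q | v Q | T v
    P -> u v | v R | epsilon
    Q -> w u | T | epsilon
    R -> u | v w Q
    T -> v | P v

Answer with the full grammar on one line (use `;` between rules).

S -> w u | Q | v Q | v | T v | ε; P -> u v | v R; Q -> w u | T; R -> u | v w Q | v w; T -> v | P v

Nullable nonterminals: {P, Q, S}.
ε ∈ L(G) since S is nullable, so keep S → ε.
For each production, add variants omitting each subset of nullable occurrences: S → v Q gives v Q | v. R → v w Q gives v w Q | v w.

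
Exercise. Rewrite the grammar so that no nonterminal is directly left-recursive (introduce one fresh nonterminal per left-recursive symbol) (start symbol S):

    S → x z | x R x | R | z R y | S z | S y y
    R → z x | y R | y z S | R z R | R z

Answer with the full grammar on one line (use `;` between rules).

Directly left-recursive nonterminals: S, R.
For S: α = {z, y y}, β = {x z, x R x, R, z R y}. Rewrite as S → β S' and S' → α S' | ε.
For R: α = {z R, z}, β = {z x, y R, y z S}. Rewrite as R → β R' and R' → α R' | ε.

S → x z S' | x R x S' | R S' | z R y S'; R → z x R' | y R R' | y z S R'; S' → z S' | y y S' | ε; R' → z R R' | z R' | ε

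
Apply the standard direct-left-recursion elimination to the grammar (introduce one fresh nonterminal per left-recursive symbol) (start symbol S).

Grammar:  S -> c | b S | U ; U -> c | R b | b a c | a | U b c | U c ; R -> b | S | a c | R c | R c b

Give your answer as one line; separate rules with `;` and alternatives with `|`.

Directly left-recursive nonterminals: U, R.
For U: α = {b c, c}, β = {c, R b, b a c, a}. Rewrite as U → β U' and U' → α U' | ε.
For R: α = {c, c b}, β = {b, S, a c}. Rewrite as R → β R' and R' → α R' | ε.

S -> c | b S | U; U -> c U' | R b U' | b a c U' | a U'; R -> b R' | S R' | a c R'; U' -> b c U' | c U' | ε; R' -> c R' | c b R' | ε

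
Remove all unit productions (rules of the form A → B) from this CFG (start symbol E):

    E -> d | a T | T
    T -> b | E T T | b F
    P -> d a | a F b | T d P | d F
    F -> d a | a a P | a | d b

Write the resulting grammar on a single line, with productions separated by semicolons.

E -> d | a T | b | E T T | b F; T -> b | E T T | b F; P -> d a | a F b | T d P | d F; F -> d a | a a P | a | d b

Unit pairs: E ⇒* {T}.
Replace each nonterminal's rules with the union of the non-unit rules of every nonterminal it unit-derives.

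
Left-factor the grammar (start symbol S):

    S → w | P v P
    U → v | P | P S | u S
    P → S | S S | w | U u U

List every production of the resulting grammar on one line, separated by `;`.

U has alternatives sharing prefix 'P': factor to U → P U' with U' → ε | S.
P has alternatives sharing prefix 'S': factor to P → S P' with P' → ε | S.

S → w | P v P; U → v | u S | P U'; P → w | U u U | S P'; U' → ε | S; P' → ε | S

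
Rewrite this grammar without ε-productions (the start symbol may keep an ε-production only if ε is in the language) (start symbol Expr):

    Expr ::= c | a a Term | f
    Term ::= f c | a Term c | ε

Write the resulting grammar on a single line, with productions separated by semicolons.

Nullable set = {Term}.
ε ∉ L(G), so no ε-production is kept.
For each production, add variants omitting each subset of nullable occurrences: Expr → a a Term gives a a Term | a a. Term → a Term c gives a Term c | a c.

Expr ::= c | a a Term | a a | f; Term ::= f c | a Term c | a c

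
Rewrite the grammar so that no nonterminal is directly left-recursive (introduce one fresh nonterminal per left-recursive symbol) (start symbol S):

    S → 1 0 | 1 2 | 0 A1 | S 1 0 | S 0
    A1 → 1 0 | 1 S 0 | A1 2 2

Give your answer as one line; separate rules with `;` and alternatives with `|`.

S, A1 are directly left-recursive.
For S: α = {1 0, 0}, β = {1 0, 1 2, 0 A1}. Rewrite as S → β S' and S' → α S' | ε.
For A1: α = {2 2}, β = {1 0, 1 S 0}. Rewrite as A1 → β A1' and A1' → α A1' | ε.

S → 1 0 S' | 1 2 S' | 0 A1 S'; A1 → 1 0 A1' | 1 S 0 A1'; S' → 1 0 S' | 0 S' | epsilon; A1' → 2 2 A1' | epsilon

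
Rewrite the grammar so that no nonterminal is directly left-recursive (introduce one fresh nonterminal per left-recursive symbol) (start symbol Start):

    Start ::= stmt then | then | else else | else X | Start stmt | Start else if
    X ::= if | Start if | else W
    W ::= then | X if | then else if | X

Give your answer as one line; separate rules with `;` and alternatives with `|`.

Start ::= stmt then Start1 | then Start1 | else else Start1 | else X Start1; X ::= if | Start if | else W; W ::= then | X if | then else if | X; Start1 ::= stmt Start1 | else if Start1 | ε

Left recursion appears on Start.
For Start: α = {stmt, else if}, β = {stmt then, then, else else, else X}. Rewrite as Start → β Start1 and Start1 → α Start1 | ε.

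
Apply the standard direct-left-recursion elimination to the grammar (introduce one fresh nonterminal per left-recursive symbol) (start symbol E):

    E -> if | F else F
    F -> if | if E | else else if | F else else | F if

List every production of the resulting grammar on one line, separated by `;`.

E -> if | F else F; F -> if F' | if E F' | else else if F'; F' -> else else F' | if F' | ε

F is directly left-recursive.
For F: α = {else else, if}, β = {if, if E, else else if}. Rewrite as F → β F' and F' → α F' | ε.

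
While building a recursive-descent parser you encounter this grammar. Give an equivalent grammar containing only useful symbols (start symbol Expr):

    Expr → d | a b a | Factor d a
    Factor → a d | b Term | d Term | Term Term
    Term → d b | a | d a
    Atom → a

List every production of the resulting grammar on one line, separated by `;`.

Expr → d | a b a | Factor d a; Factor → a d | b Term | d Term | Term Term; Term → d b | a | d a

Generating nonterminals: {Atom, Expr, Factor, Term}.
Reachable from Expr after that: {Expr, Factor, Term}.
Removed useless symbols: {Atom} and every production mentioning them.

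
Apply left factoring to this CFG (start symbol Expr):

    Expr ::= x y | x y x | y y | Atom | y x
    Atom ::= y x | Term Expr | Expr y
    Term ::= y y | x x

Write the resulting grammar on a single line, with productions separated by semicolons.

Expr ::= Atom | x y Expr1 | y Expr2; Atom ::= y x | Term Expr | Expr y; Term ::= y y | x x; Expr1 ::= ε | x; Expr2 ::= y | x

Expr has alternatives sharing prefix 'x y': factor to Expr → x y Expr1 with Expr1 → ε | x.
Expr has alternatives sharing prefix 'y': factor to Expr → y Expr2 with Expr2 → y | x.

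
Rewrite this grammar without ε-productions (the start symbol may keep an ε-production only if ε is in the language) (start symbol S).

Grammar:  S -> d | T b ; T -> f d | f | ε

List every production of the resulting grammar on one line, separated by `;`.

Nullable nonterminals: {T}.
ε ∉ L(G), so no ε-production is kept.
Expand every rule over subsets of its nullable positions: S → T b gives T b | b.

S -> d | T b | b; T -> f d | f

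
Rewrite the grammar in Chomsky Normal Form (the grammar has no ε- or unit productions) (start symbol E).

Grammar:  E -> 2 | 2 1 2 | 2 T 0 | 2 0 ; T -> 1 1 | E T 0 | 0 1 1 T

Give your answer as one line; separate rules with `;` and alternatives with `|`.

E -> 2 | X1 Y1 | X1 Y2 | X1 X3; T -> X2 X2 | E Y3 | X3 Y4; X1 -> 2; X2 -> 1; X3 -> 0; Y1 -> X2 X1; Y2 -> T X3; Y3 -> T X3; Y4 -> X2 Y5; Y5 -> X2 T

Introduce a nonterminal for each terminal appearing in a rule of length ≥ 2: X1 → 2, X2 → 1, X3 → 0.
Binarize each right-hand side of length ≥ 3 by chaining fresh nonterminals (Y1, Y2, …): affected rules were E → X1 X2 X1; E → X1 T X3; T → E T X3; T → X3 X2 X2 T.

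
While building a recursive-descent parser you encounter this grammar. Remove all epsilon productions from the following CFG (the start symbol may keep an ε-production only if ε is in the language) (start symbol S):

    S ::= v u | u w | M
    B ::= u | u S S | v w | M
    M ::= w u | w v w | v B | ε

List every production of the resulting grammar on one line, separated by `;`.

S ::= v u | u w | M | ε; B ::= u | u S S | u S | v w | M; M ::= w u | w v w | v B | v

Nullable set = {B, M, S}.
ε ∈ L(G) since S is nullable, so keep S → ε.
Expand every rule over subsets of its nullable positions: B → u S S gives u S S | u S. M → v B gives v B | v.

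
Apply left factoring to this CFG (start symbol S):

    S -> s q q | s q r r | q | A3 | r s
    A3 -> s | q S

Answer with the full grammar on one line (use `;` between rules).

S -> q | A3 | r s | s q S'; A3 -> s | q S; S' -> q | r r

S has alternatives sharing prefix 's q': factor to S → s q S' with S' → q | r r.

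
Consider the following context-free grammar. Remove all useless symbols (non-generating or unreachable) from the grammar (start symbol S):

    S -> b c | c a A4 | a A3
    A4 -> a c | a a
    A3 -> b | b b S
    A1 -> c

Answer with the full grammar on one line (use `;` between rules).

Generating nonterminals: {A1, A3, A4, S}.
Reachable from S after that: {A3, A4, S}.
Removed useless symbols: {A1} and every production mentioning them.

S -> b c | c a A4 | a A3; A4 -> a c | a a; A3 -> b | b b S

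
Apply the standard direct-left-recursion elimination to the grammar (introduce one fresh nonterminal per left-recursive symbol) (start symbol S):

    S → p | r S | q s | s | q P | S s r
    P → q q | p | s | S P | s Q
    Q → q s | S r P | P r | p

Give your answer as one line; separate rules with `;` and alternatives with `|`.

S → p S' | r S S' | q s S' | s S' | q P S'; P → q q | p | s | S P | s Q; Q → q s | S r P | P r | p; S' → s r S' | ε

Directly left-recursive nonterminal: S.
For S: α = {s r}, β = {p, r S, q s, s, q P}. Rewrite as S → β S' and S' → α S' | ε.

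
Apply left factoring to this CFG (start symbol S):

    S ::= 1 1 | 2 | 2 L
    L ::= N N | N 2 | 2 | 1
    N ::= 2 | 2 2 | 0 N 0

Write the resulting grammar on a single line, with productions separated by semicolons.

S has alternatives sharing prefix '2': factor to S → 2 S' with S' → ε | L.
L has alternatives sharing prefix 'N': factor to L → N L' with L' → N | 2.
N has alternatives sharing prefix '2': factor to N → 2 N' with N' → ε | 2.

S ::= 1 1 | 2 S'; L ::= 2 | 1 | N L'; N ::= 0 N 0 | 2 N'; S' ::= ε | L; L' ::= N | 2; N' ::= ε | 2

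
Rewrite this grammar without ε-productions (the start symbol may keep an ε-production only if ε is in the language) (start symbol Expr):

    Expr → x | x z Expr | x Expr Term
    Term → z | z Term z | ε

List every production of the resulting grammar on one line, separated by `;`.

The nullable symbols are {Term}.
ε ∉ L(G), so no ε-production is kept.
Add the nullable-subset variants: Expr → x Expr Term gives x Expr Term | x Expr. Term → z Term z gives z Term z | z z.

Expr → x | x z Expr | x Expr Term | x Expr; Term → z | z Term z | z z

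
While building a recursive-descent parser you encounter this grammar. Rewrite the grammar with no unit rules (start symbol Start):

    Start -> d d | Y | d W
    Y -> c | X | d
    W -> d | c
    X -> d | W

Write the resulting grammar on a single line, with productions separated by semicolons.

Unit pairs: Start ⇒* {W, X, Y}; X ⇒* {W}; Y ⇒* {W, X}.
For every A with A ⇒* B via unit rules, add B's non-unit alternatives to A; then delete every rule of the form X → Y.

Start -> d d | d W | d | c; Y -> d | c; W -> d | c; X -> d | c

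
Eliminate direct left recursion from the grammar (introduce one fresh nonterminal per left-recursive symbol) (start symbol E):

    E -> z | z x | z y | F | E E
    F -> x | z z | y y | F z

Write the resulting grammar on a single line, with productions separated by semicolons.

E, F are directly left-recursive.
For E: α = {E}, β = {z, z x, z y, F}. Rewrite as E → β E' and E' → α E' | ε.
For F: α = {z}, β = {x, z z, y y}. Rewrite as F → β F' and F' → α F' | ε.

E -> z E' | z x E' | z y E' | F E'; F -> x F' | z z F' | y y F'; E' -> E E' | ε; F' -> z F' | ε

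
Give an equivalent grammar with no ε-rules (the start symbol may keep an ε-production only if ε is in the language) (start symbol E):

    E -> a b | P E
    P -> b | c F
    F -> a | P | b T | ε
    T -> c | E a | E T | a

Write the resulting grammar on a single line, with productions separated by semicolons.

The nullable symbols are {F}.
ε ∉ L(G), so no ε-production is kept.
Expand every rule over subsets of its nullable positions: P → c F gives c F | c.

E -> a b | P E; P -> b | c F | c; F -> a | P | b T; T -> c | E a | E T | a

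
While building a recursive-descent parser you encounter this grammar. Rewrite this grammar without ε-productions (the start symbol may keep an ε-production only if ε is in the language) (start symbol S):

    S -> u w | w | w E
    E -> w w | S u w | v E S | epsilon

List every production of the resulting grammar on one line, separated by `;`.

Nullable nonterminals: {E}.
ε ∉ L(G), so no ε-production is kept.
Expand every rule over subsets of its nullable positions: E → v E S gives v E S | v S.

S -> u w | w | w E; E -> w w | S u w | v E S | v S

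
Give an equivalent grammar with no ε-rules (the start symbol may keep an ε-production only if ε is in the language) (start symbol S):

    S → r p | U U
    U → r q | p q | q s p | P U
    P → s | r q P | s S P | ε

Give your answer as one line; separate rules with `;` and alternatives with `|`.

S → r p | U U; U → r q | p q | q s p | P U; P → s | r q P | r q | s S P | s S

Nullable nonterminals: {P}.
ε ∉ L(G), so no ε-production is kept.
For each production, add variants omitting each subset of nullable occurrences: P → r q P gives r q P | r q. P → s S P gives s S P | s S.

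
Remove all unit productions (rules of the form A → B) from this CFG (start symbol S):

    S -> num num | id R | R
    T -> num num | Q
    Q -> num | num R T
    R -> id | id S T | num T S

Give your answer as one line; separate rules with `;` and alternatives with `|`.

S -> num num | id R | id | id S T | num T S; T -> num | num R T | num num; Q -> num | num R T; R -> id | id S T | num T S

Unit pairs: S ⇒* {R}; T ⇒* {Q}.
Replace each nonterminal's rules with the union of the non-unit rules of every nonterminal it unit-derives.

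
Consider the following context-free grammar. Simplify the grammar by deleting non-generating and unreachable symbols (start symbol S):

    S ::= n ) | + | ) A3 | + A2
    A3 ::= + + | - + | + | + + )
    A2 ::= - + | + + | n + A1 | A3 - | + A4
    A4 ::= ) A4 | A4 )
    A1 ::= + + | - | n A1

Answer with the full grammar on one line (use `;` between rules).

S ::= n ) | + | ) A3 | + A2; A3 ::= + + | - + | + | + + ); A2 ::= - + | + + | n + A1 | A3 -; A1 ::= + + | - | n A1

Generating nonterminals: {A1, A2, A3, S}.
Reachable from S after that: {A1, A2, A3, S}.
Removed useless symbols: {A4} and every production mentioning them.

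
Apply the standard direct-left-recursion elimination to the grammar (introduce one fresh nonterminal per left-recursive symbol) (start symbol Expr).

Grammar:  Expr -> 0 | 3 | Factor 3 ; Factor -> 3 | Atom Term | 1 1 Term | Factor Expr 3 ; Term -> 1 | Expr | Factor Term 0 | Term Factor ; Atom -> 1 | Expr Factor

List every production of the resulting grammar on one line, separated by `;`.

Expr -> 0 | 3 | Factor 3; Factor -> 3 Factor1 | Atom Term Factor1 | 1 1 Term Factor1; Term -> 1 Term1 | Expr Term1 | Factor Term 0 Term1; Atom -> 1 | Expr Factor; Factor1 -> Expr 3 Factor1 | epsilon; Term1 -> Factor Term1 | epsilon

Left recursion appears on Factor, Term.
For Factor: α = {Expr 3}, β = {3, Atom Term, 1 1 Term}. Rewrite as Factor → β Factor1 and Factor1 → α Factor1 | ε.
For Term: α = {Factor}, β = {1, Expr, Factor Term 0}. Rewrite as Term → β Term1 and Term1 → α Term1 | ε.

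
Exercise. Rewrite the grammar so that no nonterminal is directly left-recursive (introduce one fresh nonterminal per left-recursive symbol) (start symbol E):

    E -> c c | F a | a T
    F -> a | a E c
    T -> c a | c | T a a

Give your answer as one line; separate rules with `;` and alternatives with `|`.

E -> c c | F a | a T; F -> a | a E c; T -> c a T' | c T'; T' -> a a T' | eps

Directly left-recursive nonterminal: T.
For T: α = {a a}, β = {c a, c}. Rewrite as T → β T' and T' → α T' | ε.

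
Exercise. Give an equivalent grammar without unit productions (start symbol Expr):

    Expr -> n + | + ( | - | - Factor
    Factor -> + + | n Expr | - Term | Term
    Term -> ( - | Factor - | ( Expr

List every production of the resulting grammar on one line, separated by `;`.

Expr -> n + | + ( | - | - Factor; Factor -> ( - | Factor - | ( Expr | + + | n Expr | - Term; Term -> ( - | Factor - | ( Expr

Unit pairs: Factor ⇒* {Term}.
For each unit pair (A, B), copy every non-unit production of B to A, then drop all unit productions.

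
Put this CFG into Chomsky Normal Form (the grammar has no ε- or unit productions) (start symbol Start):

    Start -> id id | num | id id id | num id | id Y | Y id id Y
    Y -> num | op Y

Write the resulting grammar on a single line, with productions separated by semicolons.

Introduce a nonterminal for each terminal appearing in a rule of length ≥ 2: X1 → id, X2 → num, X3 → op.
Binarize each right-hand side of length ≥ 3 by chaining fresh nonterminals (Y1, Y2, …): affected rules were Start → X1 X1 X1; Start → Y X1 X1 Y.

Start -> X1 X1 | num | X1 Y1 | X2 X1 | X1 Y | Y Y2; Y -> num | X3 Y; X1 -> id; X2 -> num; X3 -> op; Y1 -> X1 X1; Y2 -> X1 Y3; Y3 -> X1 Y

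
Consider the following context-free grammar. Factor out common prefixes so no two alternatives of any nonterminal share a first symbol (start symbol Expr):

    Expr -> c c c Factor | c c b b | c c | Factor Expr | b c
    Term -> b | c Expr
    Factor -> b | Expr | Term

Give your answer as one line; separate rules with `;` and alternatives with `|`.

Expr has alternatives sharing prefix 'c c': factor to Expr → c c Expr1 with Expr1 → c Factor | b b | ε.

Expr -> Factor Expr | b c | c c Expr1; Term -> b | c Expr; Factor -> b | Expr | Term; Expr1 -> c Factor | b b | ε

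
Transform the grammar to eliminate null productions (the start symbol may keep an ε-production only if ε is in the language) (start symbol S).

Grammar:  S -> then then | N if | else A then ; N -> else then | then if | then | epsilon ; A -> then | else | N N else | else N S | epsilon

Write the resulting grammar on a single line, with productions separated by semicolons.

Nullable nonterminals: {A, N}.
ε ∉ L(G), so no ε-production is kept.
Add the nullable-subset variants: S → N if gives N if | if. S → else A then gives else A then | else then. A → N N else gives N N else | N else. A → else N S gives else N S | else S.

S -> then then | N if | if | else A then | else then; N -> else then | then if | then; A -> then | else | N N else | N else | else N S | else S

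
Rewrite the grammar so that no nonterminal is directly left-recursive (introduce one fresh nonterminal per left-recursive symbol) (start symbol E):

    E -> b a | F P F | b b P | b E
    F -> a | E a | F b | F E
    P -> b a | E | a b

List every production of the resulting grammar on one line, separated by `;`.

Left recursion appears on F.
For F: α = {b, E}, β = {a, E a}. Rewrite as F → β F' and F' → α F' | ε.

E -> b a | F P F | b b P | b E; F -> a F' | E a F'; P -> b a | E | a b; F' -> b F' | E F' | ε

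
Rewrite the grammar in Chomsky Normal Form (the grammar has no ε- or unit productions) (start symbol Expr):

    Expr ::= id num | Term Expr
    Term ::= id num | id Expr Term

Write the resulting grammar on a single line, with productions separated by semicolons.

Introduce a nonterminal for each terminal appearing in a rule of length ≥ 2: X1 → id, X2 → num.
Binarize each right-hand side of length ≥ 3 by chaining fresh nonterminals (Y1, Y2, …): affected rules were Term → X1 Expr Term.

Expr ::= X1 X2 | Term Expr; Term ::= X1 X2 | X1 Y1; X1 ::= id; X2 ::= num; Y1 ::= Expr Term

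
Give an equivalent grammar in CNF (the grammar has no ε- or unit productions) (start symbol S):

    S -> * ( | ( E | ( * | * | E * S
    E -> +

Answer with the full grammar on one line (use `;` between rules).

Introduce a nonterminal for each terminal appearing in a rule of length ≥ 2: X1 → *, X2 → (.
Binarize each right-hand side of length ≥ 3 by chaining fresh nonterminals (Y1, Y2, …): affected rules were S → E X1 S.

S -> X1 X2 | X2 E | X2 X1 | * | E Y1; E -> +; X1 -> *; X2 -> (; Y1 -> X1 S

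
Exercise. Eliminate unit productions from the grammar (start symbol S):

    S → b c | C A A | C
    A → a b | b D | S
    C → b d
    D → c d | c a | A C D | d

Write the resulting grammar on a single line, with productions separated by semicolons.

S → b d | b c | C A A; A → b d | b c | C A A | a b | b D; C → b d; D → c d | c a | A C D | d

Unit pairs: A ⇒* {C, S}; S ⇒* {C}.
For every A with A ⇒* B via unit rules, add B's non-unit alternatives to A; then delete every rule of the form X → Y.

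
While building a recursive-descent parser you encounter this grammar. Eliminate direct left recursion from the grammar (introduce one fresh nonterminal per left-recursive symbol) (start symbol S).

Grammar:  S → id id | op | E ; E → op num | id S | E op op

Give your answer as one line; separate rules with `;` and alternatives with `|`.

E is directly left-recursive.
For E: α = {op op}, β = {op num, id S}. Rewrite as E → β E' and E' → α E' | ε.

S → id id | op | E; E → op num E' | id S E'; E' → op op E' | ε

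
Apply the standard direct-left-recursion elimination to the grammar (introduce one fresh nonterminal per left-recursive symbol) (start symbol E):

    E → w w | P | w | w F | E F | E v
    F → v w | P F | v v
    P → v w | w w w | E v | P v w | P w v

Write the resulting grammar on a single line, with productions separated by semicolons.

E → w w E' | P E' | w E' | w F E'; F → v w | P F | v v; P → v w P' | w w w P' | E v P'; E' → F E' | v E' | ε; P' → v w P' | w v P' | ε

Directly left-recursive nonterminals: E, P.
For E: α = {F, v}, β = {w w, P, w, w F}. Rewrite as E → β E' and E' → α E' | ε.
For P: α = {v w, w v}, β = {v w, w w w, E v}. Rewrite as P → β P' and P' → α P' | ε.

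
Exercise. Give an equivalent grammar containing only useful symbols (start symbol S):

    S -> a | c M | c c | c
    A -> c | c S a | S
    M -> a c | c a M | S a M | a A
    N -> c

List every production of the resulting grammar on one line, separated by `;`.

S -> a | c M | c c | c; A -> c | c S a | S; M -> a c | c a M | S a M | a A

Generating nonterminals: {A, M, N, S}.
Reachable from S after that: {A, M, S}.
Removed useless symbols: {N} and every production mentioning them.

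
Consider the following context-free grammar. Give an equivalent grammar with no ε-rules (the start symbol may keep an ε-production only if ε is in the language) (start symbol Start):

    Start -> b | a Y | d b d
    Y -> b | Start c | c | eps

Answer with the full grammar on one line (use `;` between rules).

Nullable nonterminals: {Y}.
ε ∉ L(G), so no ε-production is kept.
Add the nullable-subset variants: Start → a Y gives a Y | a.

Start -> b | a Y | a | d b d; Y -> b | Start c | c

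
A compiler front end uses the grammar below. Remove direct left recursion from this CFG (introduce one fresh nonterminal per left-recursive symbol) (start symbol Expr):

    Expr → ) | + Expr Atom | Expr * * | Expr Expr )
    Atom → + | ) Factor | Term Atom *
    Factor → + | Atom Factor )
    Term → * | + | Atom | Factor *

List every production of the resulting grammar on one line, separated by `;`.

Expr → ) Expr1 | + Expr Atom Expr1; Atom → + | ) Factor | Term Atom *; Factor → + | Atom Factor ); Term → * | + | Atom | Factor *; Expr1 → * * Expr1 | Expr ) Expr1 | epsilon

Directly left-recursive nonterminal: Expr.
For Expr: α = {* *, Expr )}, β = {), + Expr Atom}. Rewrite as Expr → β Expr1 and Expr1 → α Expr1 | ε.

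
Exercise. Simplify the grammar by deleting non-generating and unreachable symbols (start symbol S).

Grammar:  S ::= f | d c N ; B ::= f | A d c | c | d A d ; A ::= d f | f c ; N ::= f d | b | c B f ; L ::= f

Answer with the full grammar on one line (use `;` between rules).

Generating nonterminals: {A, B, L, N, S}.
Reachable from S after that: {A, B, N, S}.
Removed useless symbols: {L} and every production mentioning them.

S ::= f | d c N; B ::= f | A d c | c | d A d; A ::= d f | f c; N ::= f d | b | c B f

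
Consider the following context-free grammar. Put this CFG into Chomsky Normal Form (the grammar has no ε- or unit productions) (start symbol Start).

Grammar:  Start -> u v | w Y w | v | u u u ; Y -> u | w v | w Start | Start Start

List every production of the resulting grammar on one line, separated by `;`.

Start -> X1 X2 | X3 Y1 | v | X1 Y2; Y -> u | X3 X2 | X3 Start | Start Start; X1 -> u; X2 -> v; X3 -> w; Y1 -> Y X3; Y2 -> X1 X1

Introduce a nonterminal for each terminal appearing in a rule of length ≥ 2: X1 → u, X2 → v, X3 → w.
Binarize each right-hand side of length ≥ 3 by chaining fresh nonterminals (Y1, Y2, …): affected rules were Start → X3 Y X3; Start → X1 X1 X1.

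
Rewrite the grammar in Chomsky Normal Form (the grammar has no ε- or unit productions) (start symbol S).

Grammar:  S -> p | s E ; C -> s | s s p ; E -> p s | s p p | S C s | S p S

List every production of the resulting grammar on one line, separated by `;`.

S -> p | X1 E; C -> s | X1 Y1; E -> X2 X1 | X1 Y2 | S Y3 | S Y4; X1 -> s; X2 -> p; Y1 -> X1 X2; Y2 -> X2 X2; Y3 -> C X1; Y4 -> X2 S

Introduce a nonterminal for each terminal appearing in a rule of length ≥ 2: X1 → s, X2 → p.
Binarize each right-hand side of length ≥ 3 by chaining fresh nonterminals (Y1, Y2, …): affected rules were C → X1 X1 X2; E → X1 X2 X2; E → S C X1; E → S X2 S.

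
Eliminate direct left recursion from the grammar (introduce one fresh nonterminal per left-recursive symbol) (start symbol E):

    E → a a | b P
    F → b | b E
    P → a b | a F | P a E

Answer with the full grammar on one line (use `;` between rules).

E → a a | b P; F → b | b E; P → a b P' | a F P'; P' → a E P' | ε

Left recursion appears on P.
For P: α = {a E}, β = {a b, a F}. Rewrite as P → β P' and P' → α P' | ε.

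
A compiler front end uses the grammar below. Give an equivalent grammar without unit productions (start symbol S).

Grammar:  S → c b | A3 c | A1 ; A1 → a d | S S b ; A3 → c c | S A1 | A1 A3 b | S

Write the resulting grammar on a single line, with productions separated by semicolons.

S → a d | S S b | c b | A3 c; A1 → a d | S S b; A3 → a d | S S b | c b | A3 c | c c | S A1 | A1 A3 b

Unit pairs: A3 ⇒* {A1, S}; S ⇒* {A1}.
For each unit pair (A, B), copy every non-unit production of B to A, then drop all unit productions.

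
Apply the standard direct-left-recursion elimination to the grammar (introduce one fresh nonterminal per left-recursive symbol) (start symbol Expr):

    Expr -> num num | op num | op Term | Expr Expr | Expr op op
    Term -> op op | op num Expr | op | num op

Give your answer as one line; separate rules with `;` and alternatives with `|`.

Expr -> num num Expr1 | op num Expr1 | op Term Expr1; Term -> op op | op num Expr | op | num op; Expr1 -> Expr Expr1 | op op Expr1 | eps

Left recursion appears on Expr.
For Expr: α = {Expr, op op}, β = {num num, op num, op Term}. Rewrite as Expr → β Expr1 and Expr1 → α Expr1 | ε.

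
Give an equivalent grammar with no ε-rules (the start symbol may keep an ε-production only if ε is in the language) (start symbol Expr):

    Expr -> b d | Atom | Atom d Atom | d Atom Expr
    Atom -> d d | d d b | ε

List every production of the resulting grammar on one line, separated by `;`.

Expr -> b d | Atom | Atom d Atom | Atom d | d Atom | d | d Atom Expr | d Expr | ε; Atom -> d d | d d b

Nullable set = {Atom, Expr}.
ε ∈ L(G) since Expr is nullable, so keep Expr → ε.
Expand every rule over subsets of its nullable positions: Expr → Atom d Atom gives Atom d Atom | Atom d | d Atom | d. Expr → d Atom Expr gives d Atom Expr | d Expr.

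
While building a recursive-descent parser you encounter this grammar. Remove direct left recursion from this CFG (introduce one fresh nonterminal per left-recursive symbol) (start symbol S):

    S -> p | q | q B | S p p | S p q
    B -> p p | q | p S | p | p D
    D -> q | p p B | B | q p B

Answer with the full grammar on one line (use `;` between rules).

S -> p S' | q S' | q B S'; B -> p p | q | p S | p | p D; D -> q | p p B | B | q p B; S' -> p p S' | p q S' | ε

Left recursion appears on S.
For S: α = {p p, p q}, β = {p, q, q B}. Rewrite as S → β S' and S' → α S' | ε.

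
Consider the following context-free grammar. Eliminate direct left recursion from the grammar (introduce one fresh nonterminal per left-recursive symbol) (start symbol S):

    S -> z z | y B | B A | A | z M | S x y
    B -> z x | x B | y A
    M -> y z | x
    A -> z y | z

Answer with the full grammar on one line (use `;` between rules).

S is directly left-recursive.
For S: α = {x y}, β = {z z, y B, B A, A, z M}. Rewrite as S → β S' and S' → α S' | ε.

S -> z z S' | y B S' | B A S' | A S' | z M S'; B -> z x | x B | y A; M -> y z | x; A -> z y | z; S' -> x y S' | ε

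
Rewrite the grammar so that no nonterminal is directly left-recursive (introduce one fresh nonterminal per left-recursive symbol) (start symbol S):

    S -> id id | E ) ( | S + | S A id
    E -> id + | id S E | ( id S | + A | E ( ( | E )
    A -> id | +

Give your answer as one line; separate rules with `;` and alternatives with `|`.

Directly left-recursive nonterminals: S, E.
For S: α = {+, A id}, β = {id id, E ) (}. Rewrite as S → β S' and S' → α S' | ε.
For E: α = {( (, )}, β = {id +, id S E, ( id S, + A}. Rewrite as E → β E' and E' → α E' | ε.

S -> id id S' | E ) ( S'; E -> id + E' | id S E E' | ( id S E' | + A E'; A -> id | +; S' -> + S' | A id S' | eps; E' -> ( ( E' | ) E' | eps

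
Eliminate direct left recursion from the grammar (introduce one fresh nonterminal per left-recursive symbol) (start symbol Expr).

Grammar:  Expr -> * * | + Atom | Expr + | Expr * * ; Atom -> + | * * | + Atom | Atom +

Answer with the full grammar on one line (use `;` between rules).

Expr -> * * Expr1 | + Atom Expr1; Atom -> + Atom1 | * * Atom1 | + Atom Atom1; Expr1 -> + Expr1 | * * Expr1 | ε; Atom1 -> + Atom1 | ε

Left recursion appears on Expr, Atom.
For Expr: α = {+, * *}, β = {* *, + Atom}. Rewrite as Expr → β Expr1 and Expr1 → α Expr1 | ε.
For Atom: α = {+}, β = {+, * *, + Atom}. Rewrite as Atom → β Atom1 and Atom1 → α Atom1 | ε.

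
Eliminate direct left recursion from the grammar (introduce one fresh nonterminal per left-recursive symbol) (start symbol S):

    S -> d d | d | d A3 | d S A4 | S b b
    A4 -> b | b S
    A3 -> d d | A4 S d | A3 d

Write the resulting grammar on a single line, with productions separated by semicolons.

Directly left-recursive nonterminals: S, A3.
For S: α = {b b}, β = {d d, d, d A3, d S A4}. Rewrite as S → β S' and S' → α S' | ε.
For A3: α = {d}, β = {d d, A4 S d}. Rewrite as A3 → β A3' and A3' → α A3' | ε.

S -> d d S' | d S' | d A3 S' | d S A4 S'; A4 -> b | b S; A3 -> d d A3' | A4 S d A3'; S' -> b b S' | ε; A3' -> d A3' | ε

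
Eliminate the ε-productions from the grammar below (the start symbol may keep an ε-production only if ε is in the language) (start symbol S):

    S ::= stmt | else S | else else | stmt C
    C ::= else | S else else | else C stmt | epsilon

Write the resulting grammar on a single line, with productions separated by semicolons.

S ::= stmt | else S | else else | stmt C; C ::= else | S else else | else C stmt | else stmt

Nullable nonterminals: {C}.
ε ∉ L(G), so no ε-production is kept.
For each production, add variants omitting each subset of nullable occurrences: C → else C stmt gives else C stmt | else stmt.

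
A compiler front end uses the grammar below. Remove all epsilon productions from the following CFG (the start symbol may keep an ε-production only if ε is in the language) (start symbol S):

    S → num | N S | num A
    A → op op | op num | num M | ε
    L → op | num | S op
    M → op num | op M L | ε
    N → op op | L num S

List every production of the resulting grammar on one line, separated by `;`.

S → num | N S | num A; A → op op | op num | num M | num; L → op | num | S op; M → op num | op M L | op L; N → op op | L num S

Nullable nonterminals: {A, M}.
ε ∉ L(G), so no ε-production is kept.
Expand every rule over subsets of its nullable positions: A → num M gives num M | num. M → op M L gives op M L | op L.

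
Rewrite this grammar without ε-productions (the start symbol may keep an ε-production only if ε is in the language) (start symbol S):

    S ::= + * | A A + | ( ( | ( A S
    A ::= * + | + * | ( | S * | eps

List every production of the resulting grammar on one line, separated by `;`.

S ::= + * | A A + | A + | + | ( ( | ( A S | ( S; A ::= * + | + * | ( | S *

Nullable nonterminals: {A}.
ε ∉ L(G), so no ε-production is kept.
Add the nullable-subset variants: S → A A + gives A A + | A + | +. S → ( A S gives ( A S | ( S.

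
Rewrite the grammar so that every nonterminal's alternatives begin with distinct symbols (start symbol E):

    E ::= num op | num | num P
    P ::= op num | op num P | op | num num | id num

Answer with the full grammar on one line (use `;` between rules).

E has alternatives sharing prefix 'num': factor to E → num E' with E' → op | ε | P.
P has alternatives sharing prefix 'op': factor to P → op P' with P' → num | num P | ε.
P' has alternatives sharing prefix 'num': factor to P' → num P'' with P'' → ε | P.

E ::= num E'; P ::= num num | id num | op P'; E' ::= op | ε | P; P' ::= ε | num P''; P'' ::= ε | P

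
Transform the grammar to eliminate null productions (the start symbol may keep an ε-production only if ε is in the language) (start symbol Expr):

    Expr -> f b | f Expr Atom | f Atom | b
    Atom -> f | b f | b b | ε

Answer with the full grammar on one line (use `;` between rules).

Expr -> f b | f Expr Atom | f Expr | f Atom | f | b; Atom -> f | b f | b b

Nullable set = {Atom}.
ε ∉ L(G), so no ε-production is kept.
Add the nullable-subset variants: Expr → f Expr Atom gives f Expr Atom | f Expr. Expr → f Atom gives f Atom | f.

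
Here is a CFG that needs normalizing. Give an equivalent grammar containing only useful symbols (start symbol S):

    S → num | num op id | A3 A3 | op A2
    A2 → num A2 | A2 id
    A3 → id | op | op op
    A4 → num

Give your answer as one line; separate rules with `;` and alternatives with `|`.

Generating nonterminals: {A3, A4, S}.
Reachable from S after that: {A3, S}.
Removed useless symbols: {A2, A4} and every production mentioning them.

S → num | num op id | A3 A3; A3 → id | op | op op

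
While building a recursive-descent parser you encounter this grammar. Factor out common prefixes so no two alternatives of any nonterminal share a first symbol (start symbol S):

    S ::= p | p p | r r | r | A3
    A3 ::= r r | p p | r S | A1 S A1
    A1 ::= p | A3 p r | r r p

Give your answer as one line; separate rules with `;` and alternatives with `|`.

S ::= A3 | p S' | r S''; A3 ::= p p | A1 S A1 | r A3'; A1 ::= p | A3 p r | r r p; S' ::= ε | p; S'' ::= r | ε; A3' ::= r | S

S has alternatives sharing prefix 'p': factor to S → p S' with S' → ε | p.
S has alternatives sharing prefix 'r': factor to S → r S'' with S'' → r | ε.
A3 has alternatives sharing prefix 'r': factor to A3 → r A3' with A3' → r | S.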